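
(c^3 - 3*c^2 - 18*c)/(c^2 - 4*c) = (c^2 - 3*c - 18)/(c - 4)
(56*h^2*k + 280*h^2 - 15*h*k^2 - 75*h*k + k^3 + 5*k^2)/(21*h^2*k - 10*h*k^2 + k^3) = (8*h*k + 40*h - k^2 - 5*k)/(k*(3*h - k))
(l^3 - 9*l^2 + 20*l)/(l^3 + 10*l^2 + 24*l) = (l^2 - 9*l + 20)/(l^2 + 10*l + 24)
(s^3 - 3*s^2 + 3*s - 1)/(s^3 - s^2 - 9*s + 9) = (s^2 - 2*s + 1)/(s^2 - 9)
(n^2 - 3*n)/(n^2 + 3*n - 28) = n*(n - 3)/(n^2 + 3*n - 28)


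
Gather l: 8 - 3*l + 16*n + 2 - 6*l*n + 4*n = l*(-6*n - 3) + 20*n + 10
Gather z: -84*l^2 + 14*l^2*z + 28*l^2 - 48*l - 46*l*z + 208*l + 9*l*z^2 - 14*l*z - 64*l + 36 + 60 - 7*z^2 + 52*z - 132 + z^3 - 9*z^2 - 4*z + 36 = -56*l^2 + 96*l + z^3 + z^2*(9*l - 16) + z*(14*l^2 - 60*l + 48)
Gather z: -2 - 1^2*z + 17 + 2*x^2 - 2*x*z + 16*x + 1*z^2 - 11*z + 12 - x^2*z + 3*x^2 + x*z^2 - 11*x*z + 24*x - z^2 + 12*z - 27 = 5*x^2 + x*z^2 + 40*x + z*(-x^2 - 13*x)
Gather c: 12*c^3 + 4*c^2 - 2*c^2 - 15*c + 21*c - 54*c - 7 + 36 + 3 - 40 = 12*c^3 + 2*c^2 - 48*c - 8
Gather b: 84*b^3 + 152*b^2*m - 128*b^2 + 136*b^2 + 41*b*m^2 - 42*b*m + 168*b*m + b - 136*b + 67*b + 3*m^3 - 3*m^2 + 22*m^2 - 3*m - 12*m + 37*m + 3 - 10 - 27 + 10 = 84*b^3 + b^2*(152*m + 8) + b*(41*m^2 + 126*m - 68) + 3*m^3 + 19*m^2 + 22*m - 24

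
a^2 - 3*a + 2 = (a - 2)*(a - 1)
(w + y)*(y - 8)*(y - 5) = w*y^2 - 13*w*y + 40*w + y^3 - 13*y^2 + 40*y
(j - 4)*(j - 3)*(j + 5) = j^3 - 2*j^2 - 23*j + 60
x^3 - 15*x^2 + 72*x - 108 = (x - 6)^2*(x - 3)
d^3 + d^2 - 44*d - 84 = (d - 7)*(d + 2)*(d + 6)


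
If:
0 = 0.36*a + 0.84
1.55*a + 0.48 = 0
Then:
No Solution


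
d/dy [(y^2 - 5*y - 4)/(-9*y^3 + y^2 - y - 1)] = ((5 - 2*y)*(9*y^3 - y^2 + y + 1) - (-y^2 + 5*y + 4)*(27*y^2 - 2*y + 1))/(9*y^3 - y^2 + y + 1)^2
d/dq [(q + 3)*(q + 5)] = 2*q + 8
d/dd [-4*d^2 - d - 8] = -8*d - 1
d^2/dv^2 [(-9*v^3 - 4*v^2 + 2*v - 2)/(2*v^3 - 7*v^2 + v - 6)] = 2*(-142*v^6 + 78*v^5 - 756*v^4 + 323*v^3 + 504*v^2 - 1254*v - 50)/(8*v^9 - 84*v^8 + 306*v^7 - 499*v^6 + 657*v^5 - 975*v^4 + 469*v^3 - 774*v^2 + 108*v - 216)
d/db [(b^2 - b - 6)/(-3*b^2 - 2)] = (-3*b^2 - 40*b + 2)/(9*b^4 + 12*b^2 + 4)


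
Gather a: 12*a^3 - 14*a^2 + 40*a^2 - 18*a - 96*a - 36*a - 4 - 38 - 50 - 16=12*a^3 + 26*a^2 - 150*a - 108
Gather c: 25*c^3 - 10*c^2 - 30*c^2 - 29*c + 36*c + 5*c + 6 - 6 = 25*c^3 - 40*c^2 + 12*c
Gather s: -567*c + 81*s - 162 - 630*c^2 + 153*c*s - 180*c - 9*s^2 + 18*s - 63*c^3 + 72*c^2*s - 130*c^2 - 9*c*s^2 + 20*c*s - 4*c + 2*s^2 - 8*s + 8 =-63*c^3 - 760*c^2 - 751*c + s^2*(-9*c - 7) + s*(72*c^2 + 173*c + 91) - 154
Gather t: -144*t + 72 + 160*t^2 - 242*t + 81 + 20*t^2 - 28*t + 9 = 180*t^2 - 414*t + 162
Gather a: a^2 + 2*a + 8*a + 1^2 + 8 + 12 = a^2 + 10*a + 21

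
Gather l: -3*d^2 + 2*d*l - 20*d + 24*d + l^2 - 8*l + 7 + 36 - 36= -3*d^2 + 4*d + l^2 + l*(2*d - 8) + 7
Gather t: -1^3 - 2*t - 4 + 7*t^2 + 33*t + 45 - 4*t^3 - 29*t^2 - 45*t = -4*t^3 - 22*t^2 - 14*t + 40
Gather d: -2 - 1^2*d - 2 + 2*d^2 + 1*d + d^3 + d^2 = d^3 + 3*d^2 - 4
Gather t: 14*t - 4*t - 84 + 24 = 10*t - 60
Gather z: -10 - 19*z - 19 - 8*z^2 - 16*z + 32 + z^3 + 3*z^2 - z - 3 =z^3 - 5*z^2 - 36*z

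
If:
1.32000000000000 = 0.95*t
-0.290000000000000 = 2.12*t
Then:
No Solution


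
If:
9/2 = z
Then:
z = 9/2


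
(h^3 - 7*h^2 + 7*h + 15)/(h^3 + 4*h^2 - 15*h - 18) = (h - 5)/(h + 6)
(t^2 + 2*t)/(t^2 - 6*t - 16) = t/(t - 8)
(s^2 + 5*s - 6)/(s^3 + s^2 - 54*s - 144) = (s - 1)/(s^2 - 5*s - 24)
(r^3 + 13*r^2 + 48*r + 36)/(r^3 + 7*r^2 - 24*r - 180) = (r + 1)/(r - 5)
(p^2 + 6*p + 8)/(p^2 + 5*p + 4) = (p + 2)/(p + 1)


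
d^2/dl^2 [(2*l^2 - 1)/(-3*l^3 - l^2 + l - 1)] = 4*(-9*l^6 + 18*l^4 + 32*l^3 - 6*l - 1)/(27*l^9 + 27*l^8 - 18*l^7 + 10*l^6 + 24*l^5 - 12*l^4 + 2*l^3 + 6*l^2 - 3*l + 1)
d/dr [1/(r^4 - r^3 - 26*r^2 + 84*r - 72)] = (-4*r^3 + 3*r^2 + 52*r - 84)/(-r^4 + r^3 + 26*r^2 - 84*r + 72)^2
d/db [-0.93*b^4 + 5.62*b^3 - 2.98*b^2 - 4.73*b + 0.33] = -3.72*b^3 + 16.86*b^2 - 5.96*b - 4.73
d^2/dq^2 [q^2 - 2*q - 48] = 2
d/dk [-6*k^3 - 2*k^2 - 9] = 2*k*(-9*k - 2)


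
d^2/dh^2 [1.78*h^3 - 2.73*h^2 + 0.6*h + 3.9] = 10.68*h - 5.46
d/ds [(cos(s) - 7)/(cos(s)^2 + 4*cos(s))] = (sin(s) - 28*sin(s)/cos(s)^2 - 14*tan(s))/(cos(s) + 4)^2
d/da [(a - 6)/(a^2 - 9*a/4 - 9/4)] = 4*(-4*a^2 + 48*a - 63)/(16*a^4 - 72*a^3 + 9*a^2 + 162*a + 81)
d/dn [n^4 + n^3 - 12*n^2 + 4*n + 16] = 4*n^3 + 3*n^2 - 24*n + 4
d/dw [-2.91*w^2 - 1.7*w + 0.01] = -5.82*w - 1.7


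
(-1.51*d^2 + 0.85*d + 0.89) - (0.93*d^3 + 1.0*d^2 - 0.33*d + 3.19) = -0.93*d^3 - 2.51*d^2 + 1.18*d - 2.3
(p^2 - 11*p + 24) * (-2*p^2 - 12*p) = -2*p^4 + 10*p^3 + 84*p^2 - 288*p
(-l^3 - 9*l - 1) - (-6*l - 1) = -l^3 - 3*l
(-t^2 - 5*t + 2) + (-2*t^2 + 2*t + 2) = -3*t^2 - 3*t + 4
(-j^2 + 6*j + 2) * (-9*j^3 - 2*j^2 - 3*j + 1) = 9*j^5 - 52*j^4 - 27*j^3 - 23*j^2 + 2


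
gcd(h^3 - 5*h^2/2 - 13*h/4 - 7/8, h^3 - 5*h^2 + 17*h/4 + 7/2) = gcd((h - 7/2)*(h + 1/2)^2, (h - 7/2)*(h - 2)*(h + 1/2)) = h^2 - 3*h - 7/4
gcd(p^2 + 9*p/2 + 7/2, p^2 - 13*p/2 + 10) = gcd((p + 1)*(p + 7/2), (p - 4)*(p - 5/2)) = 1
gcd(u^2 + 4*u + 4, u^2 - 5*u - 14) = u + 2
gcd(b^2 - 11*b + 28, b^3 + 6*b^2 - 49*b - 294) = b - 7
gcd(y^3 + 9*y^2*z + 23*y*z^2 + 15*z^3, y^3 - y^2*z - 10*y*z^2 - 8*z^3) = y + z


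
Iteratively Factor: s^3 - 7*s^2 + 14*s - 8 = (s - 4)*(s^2 - 3*s + 2) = (s - 4)*(s - 2)*(s - 1)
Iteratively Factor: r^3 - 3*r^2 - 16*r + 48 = (r - 4)*(r^2 + r - 12) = (r - 4)*(r - 3)*(r + 4)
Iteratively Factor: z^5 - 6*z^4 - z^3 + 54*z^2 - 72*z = (z)*(z^4 - 6*z^3 - z^2 + 54*z - 72) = z*(z - 3)*(z^3 - 3*z^2 - 10*z + 24) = z*(z - 3)*(z + 3)*(z^2 - 6*z + 8) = z*(z - 3)*(z - 2)*(z + 3)*(z - 4)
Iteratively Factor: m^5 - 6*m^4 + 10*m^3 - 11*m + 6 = (m - 1)*(m^4 - 5*m^3 + 5*m^2 + 5*m - 6) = (m - 1)^2*(m^3 - 4*m^2 + m + 6) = (m - 1)^2*(m + 1)*(m^2 - 5*m + 6) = (m - 2)*(m - 1)^2*(m + 1)*(m - 3)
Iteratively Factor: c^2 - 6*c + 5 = (c - 1)*(c - 5)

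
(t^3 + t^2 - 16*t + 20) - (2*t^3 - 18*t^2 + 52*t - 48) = -t^3 + 19*t^2 - 68*t + 68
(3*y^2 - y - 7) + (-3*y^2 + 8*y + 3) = 7*y - 4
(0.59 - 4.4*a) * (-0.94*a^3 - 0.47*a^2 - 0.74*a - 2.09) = 4.136*a^4 + 1.5134*a^3 + 2.9787*a^2 + 8.7594*a - 1.2331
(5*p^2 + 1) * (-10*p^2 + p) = -50*p^4 + 5*p^3 - 10*p^2 + p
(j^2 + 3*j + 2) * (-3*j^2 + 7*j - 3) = -3*j^4 - 2*j^3 + 12*j^2 + 5*j - 6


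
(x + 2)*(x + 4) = x^2 + 6*x + 8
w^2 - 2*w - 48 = (w - 8)*(w + 6)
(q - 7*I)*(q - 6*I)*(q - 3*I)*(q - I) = q^4 - 17*I*q^3 - 97*q^2 + 207*I*q + 126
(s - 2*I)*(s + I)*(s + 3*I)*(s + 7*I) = s^4 + 9*I*s^3 - 9*s^2 + 41*I*s - 42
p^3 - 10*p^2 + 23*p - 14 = (p - 7)*(p - 2)*(p - 1)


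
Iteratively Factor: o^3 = (o)*(o^2) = o^2*(o)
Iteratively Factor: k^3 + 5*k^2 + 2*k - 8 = (k + 2)*(k^2 + 3*k - 4) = (k + 2)*(k + 4)*(k - 1)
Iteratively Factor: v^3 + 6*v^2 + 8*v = (v)*(v^2 + 6*v + 8) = v*(v + 2)*(v + 4)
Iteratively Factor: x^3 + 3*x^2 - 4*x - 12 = (x + 3)*(x^2 - 4) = (x - 2)*(x + 3)*(x + 2)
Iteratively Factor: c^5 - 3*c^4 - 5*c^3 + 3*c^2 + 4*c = (c + 1)*(c^4 - 4*c^3 - c^2 + 4*c) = (c - 1)*(c + 1)*(c^3 - 3*c^2 - 4*c) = c*(c - 1)*(c + 1)*(c^2 - 3*c - 4) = c*(c - 4)*(c - 1)*(c + 1)*(c + 1)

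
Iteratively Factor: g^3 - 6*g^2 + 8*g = (g - 2)*(g^2 - 4*g) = g*(g - 2)*(g - 4)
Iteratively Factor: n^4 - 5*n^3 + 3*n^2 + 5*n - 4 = (n - 1)*(n^3 - 4*n^2 - n + 4) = (n - 1)^2*(n^2 - 3*n - 4) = (n - 4)*(n - 1)^2*(n + 1)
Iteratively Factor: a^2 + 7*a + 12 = (a + 4)*(a + 3)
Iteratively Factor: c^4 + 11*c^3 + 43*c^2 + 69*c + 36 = (c + 3)*(c^3 + 8*c^2 + 19*c + 12) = (c + 1)*(c + 3)*(c^2 + 7*c + 12) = (c + 1)*(c + 3)^2*(c + 4)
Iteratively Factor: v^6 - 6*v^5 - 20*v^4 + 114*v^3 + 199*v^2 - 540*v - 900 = (v + 2)*(v^5 - 8*v^4 - 4*v^3 + 122*v^2 - 45*v - 450) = (v - 3)*(v + 2)*(v^4 - 5*v^3 - 19*v^2 + 65*v + 150) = (v - 3)*(v + 2)^2*(v^3 - 7*v^2 - 5*v + 75) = (v - 5)*(v - 3)*(v + 2)^2*(v^2 - 2*v - 15) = (v - 5)*(v - 3)*(v + 2)^2*(v + 3)*(v - 5)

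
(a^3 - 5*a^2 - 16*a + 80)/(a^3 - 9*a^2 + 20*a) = (a + 4)/a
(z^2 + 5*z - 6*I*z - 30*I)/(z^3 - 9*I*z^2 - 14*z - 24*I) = (z + 5)/(z^2 - 3*I*z + 4)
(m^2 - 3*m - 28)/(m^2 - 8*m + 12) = (m^2 - 3*m - 28)/(m^2 - 8*m + 12)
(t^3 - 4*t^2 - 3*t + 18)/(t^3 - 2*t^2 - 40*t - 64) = (t^2 - 6*t + 9)/(t^2 - 4*t - 32)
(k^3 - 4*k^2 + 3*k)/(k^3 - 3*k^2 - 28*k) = (-k^2 + 4*k - 3)/(-k^2 + 3*k + 28)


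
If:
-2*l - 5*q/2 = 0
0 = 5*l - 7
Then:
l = 7/5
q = -28/25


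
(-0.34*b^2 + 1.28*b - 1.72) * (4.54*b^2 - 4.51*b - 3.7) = -1.5436*b^4 + 7.3446*b^3 - 12.3236*b^2 + 3.0212*b + 6.364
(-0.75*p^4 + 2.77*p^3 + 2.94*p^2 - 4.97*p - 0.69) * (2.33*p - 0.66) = -1.7475*p^5 + 6.9491*p^4 + 5.022*p^3 - 13.5205*p^2 + 1.6725*p + 0.4554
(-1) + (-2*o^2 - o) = -2*o^2 - o - 1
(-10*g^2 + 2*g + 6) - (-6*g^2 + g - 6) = -4*g^2 + g + 12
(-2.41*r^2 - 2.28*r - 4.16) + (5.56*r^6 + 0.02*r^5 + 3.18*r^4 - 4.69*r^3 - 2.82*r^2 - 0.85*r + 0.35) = 5.56*r^6 + 0.02*r^5 + 3.18*r^4 - 4.69*r^3 - 5.23*r^2 - 3.13*r - 3.81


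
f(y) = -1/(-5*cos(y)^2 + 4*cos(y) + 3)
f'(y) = -(-10*sin(y)*cos(y) + 4*sin(y))/(-5*cos(y)^2 + 4*cos(y) + 3)^2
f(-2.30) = 0.53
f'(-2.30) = 2.24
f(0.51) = -0.37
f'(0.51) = 0.32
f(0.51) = -0.37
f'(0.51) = 0.32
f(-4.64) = -0.37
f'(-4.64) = -0.65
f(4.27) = -2.69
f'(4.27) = 54.30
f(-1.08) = -0.26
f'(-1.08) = -0.04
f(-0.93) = -0.28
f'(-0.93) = -0.12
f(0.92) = -0.28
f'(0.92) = 0.13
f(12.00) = -0.36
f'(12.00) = -0.30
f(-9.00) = 0.21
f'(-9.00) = 0.23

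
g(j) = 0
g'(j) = 0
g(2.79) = 0.00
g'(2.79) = 0.00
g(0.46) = 0.00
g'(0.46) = 0.00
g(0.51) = 0.00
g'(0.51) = 0.00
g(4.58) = 0.00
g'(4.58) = 0.00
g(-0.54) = 0.00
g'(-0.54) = 0.00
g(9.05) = 0.00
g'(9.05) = 0.00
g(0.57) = 0.00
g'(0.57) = 0.00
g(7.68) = 0.00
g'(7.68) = 0.00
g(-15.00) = 0.00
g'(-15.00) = 0.00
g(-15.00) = 0.00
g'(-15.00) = 0.00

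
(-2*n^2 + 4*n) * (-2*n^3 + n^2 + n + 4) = 4*n^5 - 10*n^4 + 2*n^3 - 4*n^2 + 16*n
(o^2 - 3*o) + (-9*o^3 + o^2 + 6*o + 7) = -9*o^3 + 2*o^2 + 3*o + 7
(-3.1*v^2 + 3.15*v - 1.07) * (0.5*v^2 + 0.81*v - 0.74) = -1.55*v^4 - 0.936*v^3 + 4.3105*v^2 - 3.1977*v + 0.7918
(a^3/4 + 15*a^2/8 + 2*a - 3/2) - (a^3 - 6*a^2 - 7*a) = -3*a^3/4 + 63*a^2/8 + 9*a - 3/2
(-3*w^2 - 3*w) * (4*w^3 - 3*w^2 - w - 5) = -12*w^5 - 3*w^4 + 12*w^3 + 18*w^2 + 15*w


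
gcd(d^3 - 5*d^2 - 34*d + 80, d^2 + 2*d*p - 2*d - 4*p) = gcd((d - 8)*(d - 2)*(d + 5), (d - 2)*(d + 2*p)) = d - 2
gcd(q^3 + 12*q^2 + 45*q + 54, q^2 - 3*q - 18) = q + 3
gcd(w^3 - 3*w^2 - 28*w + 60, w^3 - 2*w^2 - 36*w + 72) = w^2 - 8*w + 12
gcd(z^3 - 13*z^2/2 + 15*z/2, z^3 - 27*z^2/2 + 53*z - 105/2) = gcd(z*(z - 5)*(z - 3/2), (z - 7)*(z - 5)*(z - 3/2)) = z^2 - 13*z/2 + 15/2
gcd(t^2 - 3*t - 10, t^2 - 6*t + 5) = t - 5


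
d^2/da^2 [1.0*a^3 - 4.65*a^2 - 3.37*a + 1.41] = 6.0*a - 9.3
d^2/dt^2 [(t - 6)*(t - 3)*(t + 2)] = 6*t - 14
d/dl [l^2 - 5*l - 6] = 2*l - 5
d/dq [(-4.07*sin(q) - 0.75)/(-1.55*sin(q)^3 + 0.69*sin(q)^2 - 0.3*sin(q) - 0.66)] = (-12.617*sin(q)^3 - 0.6792*sin(q)^2 + 1.035*sin(q) + 2.4612)*cos(q)/(2.4025*sin(q)^6 - 2.139*sin(q)^5 + 1.4061*sin(q)^4 + 1.632*sin(q)^3 - 0.8208*sin(q)^2 + 0.396*sin(q) + 0.4356)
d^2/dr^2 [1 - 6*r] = 0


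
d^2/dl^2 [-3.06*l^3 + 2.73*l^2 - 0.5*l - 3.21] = 5.46 - 18.36*l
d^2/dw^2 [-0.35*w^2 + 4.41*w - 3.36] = -0.700000000000000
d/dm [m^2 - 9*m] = 2*m - 9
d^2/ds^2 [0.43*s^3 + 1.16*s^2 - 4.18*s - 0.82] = 2.58*s + 2.32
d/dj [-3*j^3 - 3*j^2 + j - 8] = -9*j^2 - 6*j + 1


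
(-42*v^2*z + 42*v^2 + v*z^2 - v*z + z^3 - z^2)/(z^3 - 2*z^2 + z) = (-42*v^2 + v*z + z^2)/(z*(z - 1))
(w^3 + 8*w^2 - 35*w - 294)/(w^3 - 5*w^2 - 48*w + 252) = (w + 7)/(w - 6)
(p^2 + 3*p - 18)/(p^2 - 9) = (p + 6)/(p + 3)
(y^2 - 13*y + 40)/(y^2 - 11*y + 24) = (y - 5)/(y - 3)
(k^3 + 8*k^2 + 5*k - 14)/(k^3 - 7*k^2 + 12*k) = (k^3 + 8*k^2 + 5*k - 14)/(k*(k^2 - 7*k + 12))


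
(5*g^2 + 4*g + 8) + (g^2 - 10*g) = 6*g^2 - 6*g + 8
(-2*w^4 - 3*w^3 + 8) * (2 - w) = 2*w^5 - w^4 - 6*w^3 - 8*w + 16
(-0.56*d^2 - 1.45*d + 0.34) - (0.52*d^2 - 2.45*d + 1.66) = -1.08*d^2 + 1.0*d - 1.32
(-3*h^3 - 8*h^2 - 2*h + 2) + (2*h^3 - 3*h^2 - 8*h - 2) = -h^3 - 11*h^2 - 10*h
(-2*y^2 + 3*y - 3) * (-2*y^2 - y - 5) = 4*y^4 - 4*y^3 + 13*y^2 - 12*y + 15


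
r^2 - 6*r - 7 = (r - 7)*(r + 1)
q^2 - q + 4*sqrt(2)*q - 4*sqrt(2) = (q - 1)*(q + 4*sqrt(2))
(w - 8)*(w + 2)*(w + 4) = w^3 - 2*w^2 - 40*w - 64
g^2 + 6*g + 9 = (g + 3)^2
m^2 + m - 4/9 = (m - 1/3)*(m + 4/3)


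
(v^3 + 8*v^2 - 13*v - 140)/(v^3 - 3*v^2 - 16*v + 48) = (v^2 + 12*v + 35)/(v^2 + v - 12)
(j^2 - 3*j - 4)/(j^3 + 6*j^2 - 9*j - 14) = (j - 4)/(j^2 + 5*j - 14)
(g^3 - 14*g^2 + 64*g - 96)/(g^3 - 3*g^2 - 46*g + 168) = (g - 4)/(g + 7)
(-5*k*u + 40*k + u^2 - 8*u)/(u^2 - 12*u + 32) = (-5*k + u)/(u - 4)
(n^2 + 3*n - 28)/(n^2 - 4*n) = (n + 7)/n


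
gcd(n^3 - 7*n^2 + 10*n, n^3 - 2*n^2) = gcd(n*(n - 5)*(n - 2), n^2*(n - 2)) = n^2 - 2*n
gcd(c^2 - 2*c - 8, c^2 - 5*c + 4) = c - 4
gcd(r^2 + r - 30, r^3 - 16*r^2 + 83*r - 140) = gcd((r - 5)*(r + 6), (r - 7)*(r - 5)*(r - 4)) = r - 5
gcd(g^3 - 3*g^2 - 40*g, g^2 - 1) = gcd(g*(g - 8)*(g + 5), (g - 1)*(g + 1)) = 1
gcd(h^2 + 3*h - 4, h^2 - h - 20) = h + 4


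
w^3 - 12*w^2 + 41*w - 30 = (w - 6)*(w - 5)*(w - 1)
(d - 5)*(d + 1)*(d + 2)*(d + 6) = d^4 + 4*d^3 - 25*d^2 - 88*d - 60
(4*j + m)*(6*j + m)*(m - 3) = 24*j^2*m - 72*j^2 + 10*j*m^2 - 30*j*m + m^3 - 3*m^2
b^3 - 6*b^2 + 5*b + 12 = (b - 4)*(b - 3)*(b + 1)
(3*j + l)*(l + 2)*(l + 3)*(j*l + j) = 3*j^2*l^3 + 18*j^2*l^2 + 33*j^2*l + 18*j^2 + j*l^4 + 6*j*l^3 + 11*j*l^2 + 6*j*l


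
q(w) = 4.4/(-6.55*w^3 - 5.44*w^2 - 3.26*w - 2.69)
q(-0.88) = 10.24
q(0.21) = -1.20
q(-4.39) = 0.01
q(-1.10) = 1.45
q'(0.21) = 2.09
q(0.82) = -0.35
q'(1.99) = 0.07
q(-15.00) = 0.00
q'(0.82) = 0.70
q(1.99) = -0.05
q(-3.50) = 0.02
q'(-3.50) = 0.02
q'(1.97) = 0.07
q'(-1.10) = 7.21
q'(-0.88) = 212.14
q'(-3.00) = 0.04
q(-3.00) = 0.03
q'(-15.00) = 0.00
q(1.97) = -0.05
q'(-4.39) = 0.01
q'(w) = 4.4*(19.65*w^2 + 10.88*w + 3.26)/(-6.55*w^3 - 5.44*w^2 - 3.26*w - 2.69)^2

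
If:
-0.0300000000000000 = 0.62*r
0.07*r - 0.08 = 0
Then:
No Solution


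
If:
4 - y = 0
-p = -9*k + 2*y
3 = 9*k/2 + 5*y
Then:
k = -34/9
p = -42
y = 4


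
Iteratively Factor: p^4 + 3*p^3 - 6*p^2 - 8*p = (p - 2)*(p^3 + 5*p^2 + 4*p) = (p - 2)*(p + 4)*(p^2 + p) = (p - 2)*(p + 1)*(p + 4)*(p)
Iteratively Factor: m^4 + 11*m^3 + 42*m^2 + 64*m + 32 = (m + 2)*(m^3 + 9*m^2 + 24*m + 16) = (m + 2)*(m + 4)*(m^2 + 5*m + 4) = (m + 1)*(m + 2)*(m + 4)*(m + 4)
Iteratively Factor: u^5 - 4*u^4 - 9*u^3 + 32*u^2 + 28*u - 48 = (u - 3)*(u^4 - u^3 - 12*u^2 - 4*u + 16) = (u - 3)*(u + 2)*(u^3 - 3*u^2 - 6*u + 8) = (u - 3)*(u + 2)^2*(u^2 - 5*u + 4) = (u - 4)*(u - 3)*(u + 2)^2*(u - 1)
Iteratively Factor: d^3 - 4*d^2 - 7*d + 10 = (d - 5)*(d^2 + d - 2) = (d - 5)*(d + 2)*(d - 1)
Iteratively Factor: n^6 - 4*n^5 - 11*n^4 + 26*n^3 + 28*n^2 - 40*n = (n)*(n^5 - 4*n^4 - 11*n^3 + 26*n^2 + 28*n - 40) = n*(n + 2)*(n^4 - 6*n^3 + n^2 + 24*n - 20) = n*(n - 1)*(n + 2)*(n^3 - 5*n^2 - 4*n + 20) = n*(n - 2)*(n - 1)*(n + 2)*(n^2 - 3*n - 10) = n*(n - 2)*(n - 1)*(n + 2)^2*(n - 5)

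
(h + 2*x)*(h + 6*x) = h^2 + 8*h*x + 12*x^2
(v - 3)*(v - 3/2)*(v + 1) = v^3 - 7*v^2/2 + 9/2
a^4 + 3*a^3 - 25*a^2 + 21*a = a*(a - 3)*(a - 1)*(a + 7)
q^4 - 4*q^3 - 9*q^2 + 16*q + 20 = (q - 5)*(q - 2)*(q + 1)*(q + 2)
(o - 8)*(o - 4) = o^2 - 12*o + 32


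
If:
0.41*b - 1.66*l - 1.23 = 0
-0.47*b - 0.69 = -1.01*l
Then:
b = -6.52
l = -2.35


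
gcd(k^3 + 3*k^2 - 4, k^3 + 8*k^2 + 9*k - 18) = k - 1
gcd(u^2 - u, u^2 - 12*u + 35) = 1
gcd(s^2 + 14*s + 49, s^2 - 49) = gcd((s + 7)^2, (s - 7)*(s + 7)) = s + 7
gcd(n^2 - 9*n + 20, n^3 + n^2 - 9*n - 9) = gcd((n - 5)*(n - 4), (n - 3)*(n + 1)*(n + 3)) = 1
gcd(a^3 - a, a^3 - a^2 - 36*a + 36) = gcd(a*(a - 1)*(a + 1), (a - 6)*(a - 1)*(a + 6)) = a - 1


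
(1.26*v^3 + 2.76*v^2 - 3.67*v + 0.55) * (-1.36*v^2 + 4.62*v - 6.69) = -1.7136*v^5 + 2.0676*v^4 + 9.313*v^3 - 36.1678*v^2 + 27.0933*v - 3.6795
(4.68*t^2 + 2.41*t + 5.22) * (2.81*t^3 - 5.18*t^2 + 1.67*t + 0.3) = 13.1508*t^5 - 17.4703*t^4 + 10.0*t^3 - 21.6109*t^2 + 9.4404*t + 1.566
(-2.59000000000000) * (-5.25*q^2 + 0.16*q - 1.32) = 13.5975*q^2 - 0.4144*q + 3.4188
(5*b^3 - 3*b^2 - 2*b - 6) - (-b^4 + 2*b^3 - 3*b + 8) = b^4 + 3*b^3 - 3*b^2 + b - 14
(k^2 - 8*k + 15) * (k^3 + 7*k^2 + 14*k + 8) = k^5 - k^4 - 27*k^3 + k^2 + 146*k + 120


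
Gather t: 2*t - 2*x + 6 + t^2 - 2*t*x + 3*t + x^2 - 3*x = t^2 + t*(5 - 2*x) + x^2 - 5*x + 6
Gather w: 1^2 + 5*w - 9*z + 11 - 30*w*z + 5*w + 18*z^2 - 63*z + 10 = w*(10 - 30*z) + 18*z^2 - 72*z + 22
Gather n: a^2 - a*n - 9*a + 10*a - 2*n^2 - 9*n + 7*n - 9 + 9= a^2 + a - 2*n^2 + n*(-a - 2)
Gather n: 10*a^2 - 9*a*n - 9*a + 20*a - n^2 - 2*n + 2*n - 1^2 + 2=10*a^2 - 9*a*n + 11*a - n^2 + 1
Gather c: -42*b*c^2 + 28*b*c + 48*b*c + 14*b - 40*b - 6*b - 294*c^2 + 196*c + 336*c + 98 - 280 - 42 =-32*b + c^2*(-42*b - 294) + c*(76*b + 532) - 224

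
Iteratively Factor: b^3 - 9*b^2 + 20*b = (b)*(b^2 - 9*b + 20) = b*(b - 5)*(b - 4)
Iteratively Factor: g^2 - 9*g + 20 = (g - 4)*(g - 5)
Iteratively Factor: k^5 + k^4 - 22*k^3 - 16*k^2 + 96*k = (k - 4)*(k^4 + 5*k^3 - 2*k^2 - 24*k) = (k - 4)*(k + 4)*(k^3 + k^2 - 6*k) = k*(k - 4)*(k + 4)*(k^2 + k - 6) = k*(k - 4)*(k - 2)*(k + 4)*(k + 3)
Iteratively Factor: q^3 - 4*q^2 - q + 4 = (q + 1)*(q^2 - 5*q + 4) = (q - 1)*(q + 1)*(q - 4)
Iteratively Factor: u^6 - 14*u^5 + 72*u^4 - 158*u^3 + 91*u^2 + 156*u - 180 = (u + 1)*(u^5 - 15*u^4 + 87*u^3 - 245*u^2 + 336*u - 180) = (u - 3)*(u + 1)*(u^4 - 12*u^3 + 51*u^2 - 92*u + 60) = (u - 3)^2*(u + 1)*(u^3 - 9*u^2 + 24*u - 20) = (u - 5)*(u - 3)^2*(u + 1)*(u^2 - 4*u + 4) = (u - 5)*(u - 3)^2*(u - 2)*(u + 1)*(u - 2)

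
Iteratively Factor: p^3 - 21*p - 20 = (p - 5)*(p^2 + 5*p + 4) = (p - 5)*(p + 4)*(p + 1)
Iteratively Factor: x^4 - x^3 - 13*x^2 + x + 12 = (x + 1)*(x^3 - 2*x^2 - 11*x + 12) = (x - 4)*(x + 1)*(x^2 + 2*x - 3) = (x - 4)*(x - 1)*(x + 1)*(x + 3)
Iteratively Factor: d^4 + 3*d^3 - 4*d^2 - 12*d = (d - 2)*(d^3 + 5*d^2 + 6*d) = (d - 2)*(d + 2)*(d^2 + 3*d) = (d - 2)*(d + 2)*(d + 3)*(d)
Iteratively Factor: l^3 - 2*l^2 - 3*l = (l)*(l^2 - 2*l - 3) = l*(l + 1)*(l - 3)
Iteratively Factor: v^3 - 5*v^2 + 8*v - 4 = (v - 2)*(v^2 - 3*v + 2) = (v - 2)*(v - 1)*(v - 2)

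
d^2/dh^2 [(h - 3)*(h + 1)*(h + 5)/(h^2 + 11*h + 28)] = 2*(47*h^3 + 627*h^2 + 2949*h + 4961)/(h^6 + 33*h^5 + 447*h^4 + 3179*h^3 + 12516*h^2 + 25872*h + 21952)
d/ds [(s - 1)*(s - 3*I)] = 2*s - 1 - 3*I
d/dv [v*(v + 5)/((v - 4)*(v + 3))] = 6*(-v^2 - 4*v - 10)/(v^4 - 2*v^3 - 23*v^2 + 24*v + 144)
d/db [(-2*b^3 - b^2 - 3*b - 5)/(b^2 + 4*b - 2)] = (-2*b^4 - 16*b^3 + 11*b^2 + 14*b + 26)/(b^4 + 8*b^3 + 12*b^2 - 16*b + 4)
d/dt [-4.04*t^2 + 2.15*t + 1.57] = 2.15 - 8.08*t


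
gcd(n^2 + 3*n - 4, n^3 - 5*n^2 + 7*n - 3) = n - 1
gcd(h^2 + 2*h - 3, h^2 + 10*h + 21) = h + 3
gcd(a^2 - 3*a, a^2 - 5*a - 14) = 1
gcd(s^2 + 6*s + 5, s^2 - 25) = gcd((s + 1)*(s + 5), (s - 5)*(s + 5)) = s + 5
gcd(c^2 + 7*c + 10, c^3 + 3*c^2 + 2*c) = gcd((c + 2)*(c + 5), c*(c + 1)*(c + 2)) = c + 2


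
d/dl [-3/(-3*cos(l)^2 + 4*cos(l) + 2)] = 6*(3*cos(l) - 2)*sin(l)/(-3*cos(l)^2 + 4*cos(l) + 2)^2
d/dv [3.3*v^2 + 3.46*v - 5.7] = 6.6*v + 3.46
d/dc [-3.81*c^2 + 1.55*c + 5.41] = 1.55 - 7.62*c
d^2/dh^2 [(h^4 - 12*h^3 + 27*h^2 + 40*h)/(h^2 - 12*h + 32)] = 2*(h^3 - 12*h^2 + 48*h - 84)/(h^3 - 12*h^2 + 48*h - 64)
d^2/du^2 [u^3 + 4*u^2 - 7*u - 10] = 6*u + 8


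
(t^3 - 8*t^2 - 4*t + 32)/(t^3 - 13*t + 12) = (t^3 - 8*t^2 - 4*t + 32)/(t^3 - 13*t + 12)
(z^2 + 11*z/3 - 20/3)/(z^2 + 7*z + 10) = (z - 4/3)/(z + 2)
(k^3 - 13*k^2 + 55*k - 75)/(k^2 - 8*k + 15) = k - 5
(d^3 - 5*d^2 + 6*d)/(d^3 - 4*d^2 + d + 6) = d/(d + 1)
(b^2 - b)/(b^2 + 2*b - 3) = b/(b + 3)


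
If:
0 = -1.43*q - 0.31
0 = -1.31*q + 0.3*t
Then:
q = -0.22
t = -0.95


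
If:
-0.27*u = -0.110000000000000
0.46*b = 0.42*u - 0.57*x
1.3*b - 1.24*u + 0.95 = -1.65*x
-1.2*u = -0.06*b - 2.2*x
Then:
No Solution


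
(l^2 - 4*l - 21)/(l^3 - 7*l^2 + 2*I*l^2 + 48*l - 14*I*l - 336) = (l + 3)/(l^2 + 2*I*l + 48)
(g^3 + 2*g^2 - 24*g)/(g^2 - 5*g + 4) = g*(g + 6)/(g - 1)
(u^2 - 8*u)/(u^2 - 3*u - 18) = u*(8 - u)/(-u^2 + 3*u + 18)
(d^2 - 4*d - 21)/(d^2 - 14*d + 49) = (d + 3)/(d - 7)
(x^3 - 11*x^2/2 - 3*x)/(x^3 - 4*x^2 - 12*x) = (x + 1/2)/(x + 2)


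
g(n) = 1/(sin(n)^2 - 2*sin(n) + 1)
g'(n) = (-2*sin(n)*cos(n) + 2*cos(n))/(sin(n)^2 - 2*sin(n) + 1)^2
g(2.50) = 6.20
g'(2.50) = -24.75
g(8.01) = 6778.28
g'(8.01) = -173428.88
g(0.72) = 8.62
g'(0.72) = 38.05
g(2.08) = 62.13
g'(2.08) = -477.47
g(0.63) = 5.92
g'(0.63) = 23.30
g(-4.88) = 5091.94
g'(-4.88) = 121233.51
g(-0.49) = 0.46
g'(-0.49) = 0.55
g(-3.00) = 0.77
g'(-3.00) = -1.33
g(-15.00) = 0.37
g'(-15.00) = -0.34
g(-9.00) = 0.50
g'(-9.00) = -0.65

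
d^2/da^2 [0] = 0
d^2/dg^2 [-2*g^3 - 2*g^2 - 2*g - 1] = -12*g - 4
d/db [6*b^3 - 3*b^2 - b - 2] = 18*b^2 - 6*b - 1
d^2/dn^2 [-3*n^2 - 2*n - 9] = -6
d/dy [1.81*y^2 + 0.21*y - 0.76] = 3.62*y + 0.21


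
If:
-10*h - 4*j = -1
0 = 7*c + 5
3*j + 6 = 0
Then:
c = -5/7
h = 9/10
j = -2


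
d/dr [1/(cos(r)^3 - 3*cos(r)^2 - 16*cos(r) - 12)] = (3*cos(r)^2 - 6*cos(r) - 16)*sin(r)/((cos(r) - 6)^2*(cos(r) + 1)^2*(cos(r) + 2)^2)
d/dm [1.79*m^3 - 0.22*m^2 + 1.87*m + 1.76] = 5.37*m^2 - 0.44*m + 1.87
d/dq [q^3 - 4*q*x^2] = 3*q^2 - 4*x^2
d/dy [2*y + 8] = 2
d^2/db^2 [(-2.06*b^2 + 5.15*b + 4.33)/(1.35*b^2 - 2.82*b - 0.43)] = (3.5527136788005e-15*b^4 + 3.08691000000002*b^3 + 40.17357*b^2 - 80.96841*b + 60.643346)/(2.460375*b^6 - 15.41835*b^5 + 29.856195*b^4 - 12.603708*b^3 - 9.509751*b^2 - 1.564254*b - 0.079507)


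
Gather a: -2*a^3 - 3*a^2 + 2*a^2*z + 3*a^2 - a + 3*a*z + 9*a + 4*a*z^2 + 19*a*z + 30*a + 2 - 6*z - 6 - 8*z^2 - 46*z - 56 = -2*a^3 + 2*a^2*z + a*(4*z^2 + 22*z + 38) - 8*z^2 - 52*z - 60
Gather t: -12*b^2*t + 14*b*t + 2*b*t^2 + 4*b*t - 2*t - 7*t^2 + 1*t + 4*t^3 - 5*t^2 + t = 4*t^3 + t^2*(2*b - 12) + t*(-12*b^2 + 18*b)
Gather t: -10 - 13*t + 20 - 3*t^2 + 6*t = -3*t^2 - 7*t + 10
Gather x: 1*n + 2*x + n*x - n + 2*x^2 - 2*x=n*x + 2*x^2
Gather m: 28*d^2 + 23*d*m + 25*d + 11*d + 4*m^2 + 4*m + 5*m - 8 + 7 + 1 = 28*d^2 + 36*d + 4*m^2 + m*(23*d + 9)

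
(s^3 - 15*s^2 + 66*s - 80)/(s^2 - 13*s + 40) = s - 2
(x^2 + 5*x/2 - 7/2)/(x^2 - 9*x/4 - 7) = 2*(-2*x^2 - 5*x + 7)/(-4*x^2 + 9*x + 28)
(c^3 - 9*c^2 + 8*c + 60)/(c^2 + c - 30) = (c^2 - 4*c - 12)/(c + 6)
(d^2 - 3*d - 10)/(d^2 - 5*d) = (d + 2)/d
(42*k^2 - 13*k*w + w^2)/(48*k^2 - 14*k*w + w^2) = (-7*k + w)/(-8*k + w)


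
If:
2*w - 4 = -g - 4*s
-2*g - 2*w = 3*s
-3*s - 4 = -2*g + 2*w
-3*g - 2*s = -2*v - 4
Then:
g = 1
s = 5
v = 9/2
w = -17/2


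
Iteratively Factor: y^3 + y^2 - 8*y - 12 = (y + 2)*(y^2 - y - 6) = (y - 3)*(y + 2)*(y + 2)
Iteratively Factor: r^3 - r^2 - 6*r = (r - 3)*(r^2 + 2*r) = (r - 3)*(r + 2)*(r)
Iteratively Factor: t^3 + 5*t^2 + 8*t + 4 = (t + 1)*(t^2 + 4*t + 4) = (t + 1)*(t + 2)*(t + 2)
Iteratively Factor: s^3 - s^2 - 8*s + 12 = (s + 3)*(s^2 - 4*s + 4) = (s - 2)*(s + 3)*(s - 2)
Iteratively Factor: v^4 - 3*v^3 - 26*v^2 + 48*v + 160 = (v - 4)*(v^3 + v^2 - 22*v - 40) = (v - 4)*(v + 4)*(v^2 - 3*v - 10) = (v - 4)*(v + 2)*(v + 4)*(v - 5)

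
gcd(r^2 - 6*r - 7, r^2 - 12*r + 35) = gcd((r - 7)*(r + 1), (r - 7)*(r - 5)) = r - 7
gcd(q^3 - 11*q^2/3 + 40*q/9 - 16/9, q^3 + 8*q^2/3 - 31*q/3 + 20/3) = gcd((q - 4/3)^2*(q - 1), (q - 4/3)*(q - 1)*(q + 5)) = q^2 - 7*q/3 + 4/3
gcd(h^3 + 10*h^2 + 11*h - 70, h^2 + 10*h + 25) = h + 5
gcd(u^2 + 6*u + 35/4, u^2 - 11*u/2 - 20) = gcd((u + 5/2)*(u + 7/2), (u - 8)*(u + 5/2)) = u + 5/2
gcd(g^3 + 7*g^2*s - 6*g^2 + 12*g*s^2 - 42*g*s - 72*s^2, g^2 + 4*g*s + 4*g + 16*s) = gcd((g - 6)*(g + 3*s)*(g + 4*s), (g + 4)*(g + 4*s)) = g + 4*s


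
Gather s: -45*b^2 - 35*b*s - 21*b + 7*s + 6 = -45*b^2 - 21*b + s*(7 - 35*b) + 6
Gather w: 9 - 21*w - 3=6 - 21*w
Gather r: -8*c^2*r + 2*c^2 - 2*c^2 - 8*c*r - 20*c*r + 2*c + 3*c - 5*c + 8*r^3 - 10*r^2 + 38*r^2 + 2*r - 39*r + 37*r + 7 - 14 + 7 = 8*r^3 + 28*r^2 + r*(-8*c^2 - 28*c)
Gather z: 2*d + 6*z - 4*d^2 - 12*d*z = -4*d^2 + 2*d + z*(6 - 12*d)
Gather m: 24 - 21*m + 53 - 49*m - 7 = 70 - 70*m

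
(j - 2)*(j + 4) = j^2 + 2*j - 8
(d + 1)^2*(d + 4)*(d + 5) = d^4 + 11*d^3 + 39*d^2 + 49*d + 20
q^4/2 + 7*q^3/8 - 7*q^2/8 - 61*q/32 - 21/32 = (q/2 + 1/4)*(q - 3/2)*(q + 1)*(q + 7/4)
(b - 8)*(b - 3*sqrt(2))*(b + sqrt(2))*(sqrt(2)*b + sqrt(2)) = sqrt(2)*b^4 - 7*sqrt(2)*b^3 - 4*b^3 - 14*sqrt(2)*b^2 + 28*b^2 + 32*b + 42*sqrt(2)*b + 48*sqrt(2)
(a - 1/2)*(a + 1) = a^2 + a/2 - 1/2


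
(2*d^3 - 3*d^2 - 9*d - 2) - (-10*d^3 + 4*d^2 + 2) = 12*d^3 - 7*d^2 - 9*d - 4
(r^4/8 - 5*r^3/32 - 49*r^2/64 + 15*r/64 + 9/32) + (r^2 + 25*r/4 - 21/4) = r^4/8 - 5*r^3/32 + 15*r^2/64 + 415*r/64 - 159/32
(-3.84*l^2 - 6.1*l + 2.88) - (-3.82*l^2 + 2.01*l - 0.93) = -0.02*l^2 - 8.11*l + 3.81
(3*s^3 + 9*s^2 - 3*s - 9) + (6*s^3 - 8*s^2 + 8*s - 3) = 9*s^3 + s^2 + 5*s - 12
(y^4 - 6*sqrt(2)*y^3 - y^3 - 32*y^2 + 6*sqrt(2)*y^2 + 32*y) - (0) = y^4 - 6*sqrt(2)*y^3 - y^3 - 32*y^2 + 6*sqrt(2)*y^2 + 32*y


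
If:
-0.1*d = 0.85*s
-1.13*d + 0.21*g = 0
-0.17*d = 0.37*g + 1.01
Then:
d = -0.47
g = -2.51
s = 0.05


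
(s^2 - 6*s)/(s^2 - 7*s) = (s - 6)/(s - 7)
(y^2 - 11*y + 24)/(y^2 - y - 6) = (y - 8)/(y + 2)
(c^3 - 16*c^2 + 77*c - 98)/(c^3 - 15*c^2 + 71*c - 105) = (c^2 - 9*c + 14)/(c^2 - 8*c + 15)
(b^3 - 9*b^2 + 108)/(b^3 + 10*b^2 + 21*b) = (b^2 - 12*b + 36)/(b*(b + 7))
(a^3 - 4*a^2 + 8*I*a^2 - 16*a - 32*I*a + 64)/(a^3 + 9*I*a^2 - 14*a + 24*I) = (a^2 + 4*a*(-1 + I) - 16*I)/(a^2 + 5*I*a + 6)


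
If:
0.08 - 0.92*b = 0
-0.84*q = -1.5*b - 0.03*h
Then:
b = 0.09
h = 28.0*q - 4.34782608695652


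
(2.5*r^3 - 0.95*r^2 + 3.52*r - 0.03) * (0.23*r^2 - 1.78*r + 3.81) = 0.575*r^5 - 4.6685*r^4 + 12.0256*r^3 - 9.892*r^2 + 13.4646*r - 0.1143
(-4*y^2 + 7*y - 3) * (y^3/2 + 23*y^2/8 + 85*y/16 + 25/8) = -2*y^5 - 8*y^4 - 21*y^3/8 + 257*y^2/16 + 95*y/16 - 75/8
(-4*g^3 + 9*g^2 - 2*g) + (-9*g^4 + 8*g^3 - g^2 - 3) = -9*g^4 + 4*g^3 + 8*g^2 - 2*g - 3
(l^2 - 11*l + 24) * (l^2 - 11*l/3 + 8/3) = l^4 - 44*l^3/3 + 67*l^2 - 352*l/3 + 64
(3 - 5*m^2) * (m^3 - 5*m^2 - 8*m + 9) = -5*m^5 + 25*m^4 + 43*m^3 - 60*m^2 - 24*m + 27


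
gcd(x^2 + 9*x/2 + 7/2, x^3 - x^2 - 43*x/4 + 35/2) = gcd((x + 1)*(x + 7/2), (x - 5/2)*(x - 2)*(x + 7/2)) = x + 7/2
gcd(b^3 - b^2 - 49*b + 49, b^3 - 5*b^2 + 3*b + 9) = 1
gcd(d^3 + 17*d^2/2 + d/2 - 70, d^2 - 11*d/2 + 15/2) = d - 5/2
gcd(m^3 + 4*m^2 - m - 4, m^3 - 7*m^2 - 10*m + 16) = m - 1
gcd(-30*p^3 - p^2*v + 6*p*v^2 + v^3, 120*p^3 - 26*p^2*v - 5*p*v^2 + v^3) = 5*p + v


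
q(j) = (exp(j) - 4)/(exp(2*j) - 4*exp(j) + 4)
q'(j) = (exp(j) - 4)*(-2*exp(2*j) + 4*exp(j))/(exp(2*j) - 4*exp(j) + 4)^2 + exp(j)/(exp(2*j) - 4*exp(j) + 4) = (6 - exp(j))*exp(j)/(exp(3*j) - 6*exp(2*j) + 12*exp(j) - 8)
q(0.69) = -50799.06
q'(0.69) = -32181010.41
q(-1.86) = -1.13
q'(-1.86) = -0.15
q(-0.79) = -1.48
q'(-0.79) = -0.68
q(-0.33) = -2.00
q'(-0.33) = -1.81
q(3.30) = 0.04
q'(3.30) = -0.04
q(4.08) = 0.02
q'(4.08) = -0.02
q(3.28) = 0.04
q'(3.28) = -0.04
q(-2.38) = -1.07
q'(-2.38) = -0.08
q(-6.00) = -1.00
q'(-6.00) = 0.00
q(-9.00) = -1.00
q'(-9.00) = 0.00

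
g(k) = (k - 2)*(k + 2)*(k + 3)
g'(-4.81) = 36.55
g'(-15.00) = 581.00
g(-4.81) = -34.64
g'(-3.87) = 17.71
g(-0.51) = -9.31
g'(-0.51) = -6.28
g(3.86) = 74.77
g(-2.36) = 1.00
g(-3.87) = -9.55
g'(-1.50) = -6.25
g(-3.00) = 0.00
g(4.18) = 96.73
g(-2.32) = 0.94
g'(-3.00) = 5.00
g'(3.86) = 63.86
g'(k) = (k - 2)*(k + 2) + (k - 2)*(k + 3) + (k + 2)*(k + 3) = 3*k^2 + 6*k - 4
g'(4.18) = 73.50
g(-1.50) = -2.62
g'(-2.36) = -1.45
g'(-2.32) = -1.77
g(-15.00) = -2652.00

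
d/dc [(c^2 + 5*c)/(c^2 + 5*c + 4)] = 4*(2*c + 5)/(c^4 + 10*c^3 + 33*c^2 + 40*c + 16)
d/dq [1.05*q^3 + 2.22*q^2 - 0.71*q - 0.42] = 3.15*q^2 + 4.44*q - 0.71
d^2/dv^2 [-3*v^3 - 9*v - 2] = -18*v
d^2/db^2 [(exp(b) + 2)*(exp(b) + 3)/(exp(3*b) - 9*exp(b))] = (exp(3*b) + 11*exp(2*b) - 18*exp(b) + 18)*exp(-b)/(exp(3*b) - 9*exp(2*b) + 27*exp(b) - 27)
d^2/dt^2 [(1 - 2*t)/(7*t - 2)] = 42/(7*t - 2)^3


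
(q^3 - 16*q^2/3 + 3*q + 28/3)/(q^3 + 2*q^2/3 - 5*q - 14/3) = (q - 4)/(q + 2)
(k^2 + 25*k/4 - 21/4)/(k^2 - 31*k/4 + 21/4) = (k + 7)/(k - 7)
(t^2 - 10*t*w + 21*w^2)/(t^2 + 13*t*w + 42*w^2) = (t^2 - 10*t*w + 21*w^2)/(t^2 + 13*t*w + 42*w^2)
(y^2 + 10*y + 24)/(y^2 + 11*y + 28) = (y + 6)/(y + 7)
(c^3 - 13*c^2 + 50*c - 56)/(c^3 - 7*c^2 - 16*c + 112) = (c - 2)/(c + 4)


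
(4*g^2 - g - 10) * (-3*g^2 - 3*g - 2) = -12*g^4 - 9*g^3 + 25*g^2 + 32*g + 20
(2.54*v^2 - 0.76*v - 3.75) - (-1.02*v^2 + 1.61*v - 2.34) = 3.56*v^2 - 2.37*v - 1.41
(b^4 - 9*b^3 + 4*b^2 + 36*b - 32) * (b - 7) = b^5 - 16*b^4 + 67*b^3 + 8*b^2 - 284*b + 224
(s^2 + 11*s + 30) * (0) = 0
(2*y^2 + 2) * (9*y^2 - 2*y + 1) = 18*y^4 - 4*y^3 + 20*y^2 - 4*y + 2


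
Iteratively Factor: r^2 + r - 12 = (r + 4)*(r - 3)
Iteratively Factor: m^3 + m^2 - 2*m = (m)*(m^2 + m - 2) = m*(m + 2)*(m - 1)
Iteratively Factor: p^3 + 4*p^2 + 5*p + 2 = (p + 2)*(p^2 + 2*p + 1) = (p + 1)*(p + 2)*(p + 1)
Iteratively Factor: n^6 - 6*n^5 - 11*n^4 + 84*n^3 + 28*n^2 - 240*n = (n + 3)*(n^5 - 9*n^4 + 16*n^3 + 36*n^2 - 80*n) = (n - 2)*(n + 3)*(n^4 - 7*n^3 + 2*n^2 + 40*n) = (n - 2)*(n + 2)*(n + 3)*(n^3 - 9*n^2 + 20*n) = (n - 4)*(n - 2)*(n + 2)*(n + 3)*(n^2 - 5*n) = n*(n - 4)*(n - 2)*(n + 2)*(n + 3)*(n - 5)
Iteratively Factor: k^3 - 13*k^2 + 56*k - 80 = (k - 4)*(k^2 - 9*k + 20) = (k - 4)^2*(k - 5)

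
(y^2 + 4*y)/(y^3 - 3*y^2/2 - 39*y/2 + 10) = 2*y/(2*y^2 - 11*y + 5)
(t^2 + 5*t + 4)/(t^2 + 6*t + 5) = (t + 4)/(t + 5)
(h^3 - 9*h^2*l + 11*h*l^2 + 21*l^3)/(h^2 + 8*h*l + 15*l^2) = (h^3 - 9*h^2*l + 11*h*l^2 + 21*l^3)/(h^2 + 8*h*l + 15*l^2)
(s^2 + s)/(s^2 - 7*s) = (s + 1)/(s - 7)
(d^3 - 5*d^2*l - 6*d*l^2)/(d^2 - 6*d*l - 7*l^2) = d*(d - 6*l)/(d - 7*l)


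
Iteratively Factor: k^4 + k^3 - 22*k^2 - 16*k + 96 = (k + 4)*(k^3 - 3*k^2 - 10*k + 24) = (k + 3)*(k + 4)*(k^2 - 6*k + 8) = (k - 4)*(k + 3)*(k + 4)*(k - 2)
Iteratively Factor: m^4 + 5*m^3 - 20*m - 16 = (m - 2)*(m^3 + 7*m^2 + 14*m + 8) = (m - 2)*(m + 4)*(m^2 + 3*m + 2) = (m - 2)*(m + 2)*(m + 4)*(m + 1)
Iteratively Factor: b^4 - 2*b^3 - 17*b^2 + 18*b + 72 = (b - 4)*(b^3 + 2*b^2 - 9*b - 18) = (b - 4)*(b - 3)*(b^2 + 5*b + 6) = (b - 4)*(b - 3)*(b + 2)*(b + 3)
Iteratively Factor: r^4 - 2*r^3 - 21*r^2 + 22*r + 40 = (r - 5)*(r^3 + 3*r^2 - 6*r - 8) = (r - 5)*(r + 1)*(r^2 + 2*r - 8) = (r - 5)*(r + 1)*(r + 4)*(r - 2)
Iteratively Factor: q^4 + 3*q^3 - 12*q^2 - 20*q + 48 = (q + 4)*(q^3 - q^2 - 8*q + 12) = (q - 2)*(q + 4)*(q^2 + q - 6) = (q - 2)^2*(q + 4)*(q + 3)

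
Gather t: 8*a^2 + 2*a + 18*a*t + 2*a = 8*a^2 + 18*a*t + 4*a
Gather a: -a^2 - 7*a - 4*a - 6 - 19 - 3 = -a^2 - 11*a - 28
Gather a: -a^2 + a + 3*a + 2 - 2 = -a^2 + 4*a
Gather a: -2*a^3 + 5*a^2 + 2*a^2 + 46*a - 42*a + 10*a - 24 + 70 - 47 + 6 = -2*a^3 + 7*a^2 + 14*a + 5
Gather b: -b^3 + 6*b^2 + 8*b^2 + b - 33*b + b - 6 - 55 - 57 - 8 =-b^3 + 14*b^2 - 31*b - 126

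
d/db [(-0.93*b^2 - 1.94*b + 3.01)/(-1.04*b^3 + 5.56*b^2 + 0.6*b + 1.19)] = (-0.9672*b^4 - 4.0352*b^3 + 19.6196*b^2 - 35.6846*b - 4.1146)/(1.0816*b^6 - 11.5648*b^5 + 29.6656*b^4 + 4.1968*b^3 + 13.5928*b^2 + 1.428*b + 1.4161)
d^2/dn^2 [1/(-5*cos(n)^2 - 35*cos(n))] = ((1 - cos(2*n))^2 - 105*cos(n)/4 + 51*cos(2*n)/2 + 21*cos(3*n)/4 - 153/2)/(5*(cos(n) + 7)^3*cos(n)^3)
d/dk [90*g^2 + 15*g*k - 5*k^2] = 15*g - 10*k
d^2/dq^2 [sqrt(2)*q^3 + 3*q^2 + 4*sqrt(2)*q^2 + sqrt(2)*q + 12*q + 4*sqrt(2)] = 6*sqrt(2)*q + 6 + 8*sqrt(2)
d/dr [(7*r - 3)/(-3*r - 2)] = -23/(3*r + 2)^2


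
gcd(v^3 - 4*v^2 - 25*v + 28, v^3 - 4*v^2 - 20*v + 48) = v + 4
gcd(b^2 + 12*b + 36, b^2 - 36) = b + 6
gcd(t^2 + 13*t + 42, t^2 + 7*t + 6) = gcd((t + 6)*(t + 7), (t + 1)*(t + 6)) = t + 6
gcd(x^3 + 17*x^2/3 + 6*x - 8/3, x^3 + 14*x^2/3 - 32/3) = x^2 + 6*x + 8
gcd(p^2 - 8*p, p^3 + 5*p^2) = p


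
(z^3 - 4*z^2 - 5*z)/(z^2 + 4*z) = (z^2 - 4*z - 5)/(z + 4)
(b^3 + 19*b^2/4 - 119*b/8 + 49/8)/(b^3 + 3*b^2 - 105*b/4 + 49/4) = (4*b - 7)/(2*(2*b - 7))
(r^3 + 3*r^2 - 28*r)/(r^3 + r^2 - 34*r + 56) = r/(r - 2)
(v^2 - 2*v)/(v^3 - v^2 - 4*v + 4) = v/(v^2 + v - 2)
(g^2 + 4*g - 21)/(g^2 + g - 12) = (g + 7)/(g + 4)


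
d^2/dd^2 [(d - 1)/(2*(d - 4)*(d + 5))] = (d^3 - 3*d^2 + 57*d - 1)/(d^6 + 3*d^5 - 57*d^4 - 119*d^3 + 1140*d^2 + 1200*d - 8000)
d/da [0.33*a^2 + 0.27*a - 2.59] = 0.66*a + 0.27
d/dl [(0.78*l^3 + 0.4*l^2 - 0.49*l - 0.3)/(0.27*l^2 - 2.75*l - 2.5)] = (0.2106*l^4 - 4.29*l^3 - 6.8177*l^2 - 1.838*l + 0.4)/(0.0729*l^4 - 1.485*l^3 + 6.2125*l^2 + 13.75*l + 6.25)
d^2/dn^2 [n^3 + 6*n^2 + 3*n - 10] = 6*n + 12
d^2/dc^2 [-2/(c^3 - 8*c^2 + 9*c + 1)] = 4*((3*c - 8)*(c^3 - 8*c^2 + 9*c + 1) - (3*c^2 - 16*c + 9)^2)/(c^3 - 8*c^2 + 9*c + 1)^3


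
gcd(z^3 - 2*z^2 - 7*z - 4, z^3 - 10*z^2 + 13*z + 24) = z + 1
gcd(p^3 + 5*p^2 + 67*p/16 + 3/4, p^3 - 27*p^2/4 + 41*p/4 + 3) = p + 1/4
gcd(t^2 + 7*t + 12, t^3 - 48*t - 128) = t + 4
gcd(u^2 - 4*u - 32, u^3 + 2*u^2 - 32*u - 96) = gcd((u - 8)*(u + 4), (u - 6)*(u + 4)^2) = u + 4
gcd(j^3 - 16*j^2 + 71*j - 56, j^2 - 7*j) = j - 7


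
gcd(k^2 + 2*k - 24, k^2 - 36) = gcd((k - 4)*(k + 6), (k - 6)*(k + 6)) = k + 6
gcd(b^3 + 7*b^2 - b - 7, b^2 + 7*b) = b + 7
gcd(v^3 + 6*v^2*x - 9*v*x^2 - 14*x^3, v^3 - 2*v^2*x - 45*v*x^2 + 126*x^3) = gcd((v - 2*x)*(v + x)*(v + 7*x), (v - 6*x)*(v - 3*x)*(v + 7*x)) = v + 7*x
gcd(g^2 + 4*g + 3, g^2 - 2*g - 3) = g + 1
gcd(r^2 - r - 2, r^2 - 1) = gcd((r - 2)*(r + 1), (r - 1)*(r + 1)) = r + 1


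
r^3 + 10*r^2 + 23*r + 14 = (r + 1)*(r + 2)*(r + 7)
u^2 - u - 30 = (u - 6)*(u + 5)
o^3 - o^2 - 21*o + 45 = (o - 3)^2*(o + 5)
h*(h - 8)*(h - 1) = h^3 - 9*h^2 + 8*h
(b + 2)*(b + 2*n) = b^2 + 2*b*n + 2*b + 4*n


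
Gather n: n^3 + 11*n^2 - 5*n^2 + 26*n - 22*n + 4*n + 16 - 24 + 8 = n^3 + 6*n^2 + 8*n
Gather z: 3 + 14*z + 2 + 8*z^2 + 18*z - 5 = 8*z^2 + 32*z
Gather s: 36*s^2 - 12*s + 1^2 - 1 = 36*s^2 - 12*s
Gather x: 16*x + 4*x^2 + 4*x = 4*x^2 + 20*x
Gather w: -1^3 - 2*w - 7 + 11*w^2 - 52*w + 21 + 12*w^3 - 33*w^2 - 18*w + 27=12*w^3 - 22*w^2 - 72*w + 40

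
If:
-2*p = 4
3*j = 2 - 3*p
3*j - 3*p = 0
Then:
No Solution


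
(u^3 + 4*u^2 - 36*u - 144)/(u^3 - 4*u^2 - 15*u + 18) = (u^2 + 10*u + 24)/(u^2 + 2*u - 3)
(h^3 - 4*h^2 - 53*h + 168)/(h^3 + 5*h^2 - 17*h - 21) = (h - 8)/(h + 1)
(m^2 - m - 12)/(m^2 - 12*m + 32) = (m + 3)/(m - 8)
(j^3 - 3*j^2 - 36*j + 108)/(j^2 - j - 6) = (j^2 - 36)/(j + 2)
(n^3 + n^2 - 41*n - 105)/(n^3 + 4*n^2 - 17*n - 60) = (n - 7)/(n - 4)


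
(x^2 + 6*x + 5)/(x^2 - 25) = (x + 1)/(x - 5)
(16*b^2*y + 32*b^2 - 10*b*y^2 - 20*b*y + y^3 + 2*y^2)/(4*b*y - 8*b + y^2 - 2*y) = (16*b^2*y + 32*b^2 - 10*b*y^2 - 20*b*y + y^3 + 2*y^2)/(4*b*y - 8*b + y^2 - 2*y)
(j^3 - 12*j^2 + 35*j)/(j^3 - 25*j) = (j - 7)/(j + 5)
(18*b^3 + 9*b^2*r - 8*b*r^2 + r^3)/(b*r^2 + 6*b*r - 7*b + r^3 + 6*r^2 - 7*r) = (18*b^2 - 9*b*r + r^2)/(r^2 + 6*r - 7)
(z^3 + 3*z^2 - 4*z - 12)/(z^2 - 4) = z + 3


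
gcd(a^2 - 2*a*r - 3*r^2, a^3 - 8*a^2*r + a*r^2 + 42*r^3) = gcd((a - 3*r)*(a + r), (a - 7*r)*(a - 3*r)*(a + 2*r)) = -a + 3*r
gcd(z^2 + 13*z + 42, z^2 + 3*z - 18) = z + 6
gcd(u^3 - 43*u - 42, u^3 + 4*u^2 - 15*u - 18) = u^2 + 7*u + 6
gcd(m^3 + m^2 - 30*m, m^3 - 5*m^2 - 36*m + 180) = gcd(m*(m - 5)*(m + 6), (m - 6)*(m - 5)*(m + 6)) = m^2 + m - 30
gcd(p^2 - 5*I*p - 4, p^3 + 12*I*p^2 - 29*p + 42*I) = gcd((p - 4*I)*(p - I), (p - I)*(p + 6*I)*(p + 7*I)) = p - I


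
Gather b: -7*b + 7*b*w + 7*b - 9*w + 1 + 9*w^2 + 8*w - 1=7*b*w + 9*w^2 - w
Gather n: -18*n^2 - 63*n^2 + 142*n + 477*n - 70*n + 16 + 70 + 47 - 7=-81*n^2 + 549*n + 126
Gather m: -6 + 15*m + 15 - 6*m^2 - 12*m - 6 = -6*m^2 + 3*m + 3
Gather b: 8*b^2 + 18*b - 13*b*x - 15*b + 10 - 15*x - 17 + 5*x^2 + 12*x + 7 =8*b^2 + b*(3 - 13*x) + 5*x^2 - 3*x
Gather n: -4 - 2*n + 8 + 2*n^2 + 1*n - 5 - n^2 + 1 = n^2 - n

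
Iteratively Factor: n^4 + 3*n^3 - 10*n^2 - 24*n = (n + 4)*(n^3 - n^2 - 6*n) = (n + 2)*(n + 4)*(n^2 - 3*n) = (n - 3)*(n + 2)*(n + 4)*(n)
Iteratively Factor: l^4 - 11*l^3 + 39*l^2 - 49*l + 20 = (l - 1)*(l^3 - 10*l^2 + 29*l - 20) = (l - 1)^2*(l^2 - 9*l + 20) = (l - 5)*(l - 1)^2*(l - 4)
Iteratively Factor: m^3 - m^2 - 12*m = (m)*(m^2 - m - 12) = m*(m + 3)*(m - 4)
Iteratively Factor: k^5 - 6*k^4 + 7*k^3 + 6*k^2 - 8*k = (k)*(k^4 - 6*k^3 + 7*k^2 + 6*k - 8) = k*(k - 4)*(k^3 - 2*k^2 - k + 2) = k*(k - 4)*(k - 1)*(k^2 - k - 2) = k*(k - 4)*(k - 2)*(k - 1)*(k + 1)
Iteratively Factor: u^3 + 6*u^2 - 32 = (u - 2)*(u^2 + 8*u + 16) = (u - 2)*(u + 4)*(u + 4)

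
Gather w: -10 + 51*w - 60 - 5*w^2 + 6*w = -5*w^2 + 57*w - 70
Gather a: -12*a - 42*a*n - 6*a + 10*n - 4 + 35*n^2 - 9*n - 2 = a*(-42*n - 18) + 35*n^2 + n - 6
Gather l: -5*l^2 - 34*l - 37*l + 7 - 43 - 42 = -5*l^2 - 71*l - 78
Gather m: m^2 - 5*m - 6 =m^2 - 5*m - 6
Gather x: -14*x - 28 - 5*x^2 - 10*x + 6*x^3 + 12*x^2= 6*x^3 + 7*x^2 - 24*x - 28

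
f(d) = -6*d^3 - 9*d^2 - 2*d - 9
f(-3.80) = 197.87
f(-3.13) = 93.07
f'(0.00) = -2.00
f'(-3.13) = -122.00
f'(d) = -18*d^2 - 18*d - 2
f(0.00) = -9.00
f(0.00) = -9.00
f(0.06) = -9.15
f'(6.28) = -824.93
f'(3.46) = -279.77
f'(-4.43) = -275.51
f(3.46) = -372.19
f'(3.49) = -284.06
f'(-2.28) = -54.53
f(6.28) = -1862.54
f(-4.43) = 344.87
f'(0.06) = -3.14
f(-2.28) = 19.89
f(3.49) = -380.65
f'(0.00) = -2.00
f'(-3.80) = -193.52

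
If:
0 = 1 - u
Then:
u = 1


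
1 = 1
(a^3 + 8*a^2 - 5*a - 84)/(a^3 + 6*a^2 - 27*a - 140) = (a - 3)/(a - 5)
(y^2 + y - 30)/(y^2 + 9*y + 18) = (y - 5)/(y + 3)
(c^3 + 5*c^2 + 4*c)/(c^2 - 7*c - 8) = c*(c + 4)/(c - 8)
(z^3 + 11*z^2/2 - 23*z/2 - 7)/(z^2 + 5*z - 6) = (2*z^3 + 11*z^2 - 23*z - 14)/(2*(z^2 + 5*z - 6))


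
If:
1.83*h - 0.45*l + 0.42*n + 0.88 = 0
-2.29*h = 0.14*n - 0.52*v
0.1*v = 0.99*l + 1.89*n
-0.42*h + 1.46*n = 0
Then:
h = -0.44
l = 0.04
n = -0.13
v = -1.98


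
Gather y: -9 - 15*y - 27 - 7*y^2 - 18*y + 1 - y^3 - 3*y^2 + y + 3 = -y^3 - 10*y^2 - 32*y - 32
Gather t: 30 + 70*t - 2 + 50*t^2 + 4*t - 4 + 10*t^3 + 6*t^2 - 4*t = 10*t^3 + 56*t^2 + 70*t + 24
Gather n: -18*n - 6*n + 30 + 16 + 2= 48 - 24*n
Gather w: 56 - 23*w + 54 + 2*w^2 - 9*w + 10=2*w^2 - 32*w + 120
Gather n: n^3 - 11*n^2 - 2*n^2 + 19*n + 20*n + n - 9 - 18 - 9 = n^3 - 13*n^2 + 40*n - 36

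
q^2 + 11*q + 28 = (q + 4)*(q + 7)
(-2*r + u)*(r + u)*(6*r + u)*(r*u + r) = -12*r^4*u - 12*r^4 - 8*r^3*u^2 - 8*r^3*u + 5*r^2*u^3 + 5*r^2*u^2 + r*u^4 + r*u^3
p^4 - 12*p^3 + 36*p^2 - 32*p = p*(p - 8)*(p - 2)^2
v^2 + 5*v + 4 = (v + 1)*(v + 4)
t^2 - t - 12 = (t - 4)*(t + 3)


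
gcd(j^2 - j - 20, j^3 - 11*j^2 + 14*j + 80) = j - 5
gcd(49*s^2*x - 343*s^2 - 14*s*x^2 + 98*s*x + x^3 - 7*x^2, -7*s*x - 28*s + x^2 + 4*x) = -7*s + x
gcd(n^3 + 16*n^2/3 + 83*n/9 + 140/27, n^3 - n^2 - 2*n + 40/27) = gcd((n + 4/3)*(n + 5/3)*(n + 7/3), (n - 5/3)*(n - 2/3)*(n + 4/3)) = n + 4/3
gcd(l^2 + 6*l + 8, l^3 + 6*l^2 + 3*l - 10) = l + 2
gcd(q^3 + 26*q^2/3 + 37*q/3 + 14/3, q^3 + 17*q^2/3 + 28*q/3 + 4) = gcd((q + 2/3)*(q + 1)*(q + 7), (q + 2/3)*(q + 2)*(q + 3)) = q + 2/3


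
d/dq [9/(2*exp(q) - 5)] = -18*exp(q)/(2*exp(q) - 5)^2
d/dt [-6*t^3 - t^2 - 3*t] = -18*t^2 - 2*t - 3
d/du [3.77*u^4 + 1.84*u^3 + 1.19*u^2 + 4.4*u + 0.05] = 15.08*u^3 + 5.52*u^2 + 2.38*u + 4.4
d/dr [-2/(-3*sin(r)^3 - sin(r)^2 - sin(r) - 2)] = 2*(-2*sin(r) + 9*cos(r)^2 - 10)*cos(r)/(3*sin(r)^3 + sin(r)^2 + sin(r) + 2)^2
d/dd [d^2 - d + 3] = 2*d - 1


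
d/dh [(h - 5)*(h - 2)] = 2*h - 7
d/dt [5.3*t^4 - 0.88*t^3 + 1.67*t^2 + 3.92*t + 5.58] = 21.2*t^3 - 2.64*t^2 + 3.34*t + 3.92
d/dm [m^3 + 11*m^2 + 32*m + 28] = 3*m^2 + 22*m + 32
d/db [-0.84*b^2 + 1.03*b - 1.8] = 1.03 - 1.68*b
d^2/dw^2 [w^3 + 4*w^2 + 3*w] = 6*w + 8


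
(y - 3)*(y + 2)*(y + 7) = y^3 + 6*y^2 - 13*y - 42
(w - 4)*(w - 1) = w^2 - 5*w + 4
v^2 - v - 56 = (v - 8)*(v + 7)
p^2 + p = p*(p + 1)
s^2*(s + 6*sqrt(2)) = s^3 + 6*sqrt(2)*s^2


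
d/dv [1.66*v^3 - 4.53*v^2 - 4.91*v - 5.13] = 4.98*v^2 - 9.06*v - 4.91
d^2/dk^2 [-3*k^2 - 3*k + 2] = -6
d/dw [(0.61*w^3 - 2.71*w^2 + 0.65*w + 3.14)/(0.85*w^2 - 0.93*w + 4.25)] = (0.5185*w^4 - 1.1346*w^3 + 9.7453*w^2 - 28.373*w + 5.6827)/(0.7225*w^4 - 1.581*w^3 + 8.0899*w^2 - 7.905*w + 18.0625)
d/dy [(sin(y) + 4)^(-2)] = -2*cos(y)/(sin(y) + 4)^3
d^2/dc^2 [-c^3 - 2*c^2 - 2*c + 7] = -6*c - 4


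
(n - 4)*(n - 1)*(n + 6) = n^3 + n^2 - 26*n + 24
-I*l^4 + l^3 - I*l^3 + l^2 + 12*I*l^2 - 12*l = l*(l - 3)*(l + 4)*(-I*l + 1)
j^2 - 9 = (j - 3)*(j + 3)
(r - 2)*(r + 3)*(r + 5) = r^3 + 6*r^2 - r - 30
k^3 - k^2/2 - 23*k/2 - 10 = (k - 4)*(k + 1)*(k + 5/2)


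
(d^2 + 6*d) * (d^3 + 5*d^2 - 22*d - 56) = d^5 + 11*d^4 + 8*d^3 - 188*d^2 - 336*d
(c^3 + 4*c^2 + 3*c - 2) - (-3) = c^3 + 4*c^2 + 3*c + 1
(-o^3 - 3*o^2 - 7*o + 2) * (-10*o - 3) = 10*o^4 + 33*o^3 + 79*o^2 + o - 6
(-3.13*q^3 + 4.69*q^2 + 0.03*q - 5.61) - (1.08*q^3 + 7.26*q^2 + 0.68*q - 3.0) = -4.21*q^3 - 2.57*q^2 - 0.65*q - 2.61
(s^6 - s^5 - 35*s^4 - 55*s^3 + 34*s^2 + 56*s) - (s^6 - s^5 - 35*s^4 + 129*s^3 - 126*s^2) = -184*s^3 + 160*s^2 + 56*s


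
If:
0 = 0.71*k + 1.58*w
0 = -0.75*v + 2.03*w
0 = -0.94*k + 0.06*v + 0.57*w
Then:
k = 0.00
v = 0.00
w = 0.00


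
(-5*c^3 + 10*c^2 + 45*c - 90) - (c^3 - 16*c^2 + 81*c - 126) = -6*c^3 + 26*c^2 - 36*c + 36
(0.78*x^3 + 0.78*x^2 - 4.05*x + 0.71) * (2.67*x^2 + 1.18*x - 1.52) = 2.0826*x^5 + 3.003*x^4 - 11.0787*x^3 - 4.0689*x^2 + 6.9938*x - 1.0792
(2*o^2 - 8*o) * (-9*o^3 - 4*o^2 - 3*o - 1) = -18*o^5 + 64*o^4 + 26*o^3 + 22*o^2 + 8*o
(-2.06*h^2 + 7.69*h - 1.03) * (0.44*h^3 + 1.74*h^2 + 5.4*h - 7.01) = -0.9064*h^5 - 0.2008*h^4 + 1.8034*h^3 + 54.1744*h^2 - 59.4689*h + 7.2203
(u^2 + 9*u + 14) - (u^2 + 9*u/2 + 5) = 9*u/2 + 9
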